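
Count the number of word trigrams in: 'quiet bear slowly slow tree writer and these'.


Word trigrams from [8] words:
  Trigram 1: (quiet bear slowly)
  Trigram 2: (bear slowly slow)
  Trigram 3: (slowly slow tree)
  Trigram 4: (slow tree writer)
  Trigram 5: (tree writer and)
  Trigram 6: (writer and these)
Total word trigrams: 8 - 2 = 6

6


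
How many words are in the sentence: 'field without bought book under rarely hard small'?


Counting words by splitting on spaces:
  Word 1: 'field'
  Word 2: 'without'
  Word 3: 'bought'
  Word 4: 'book'
  Word 5: 'under'
  Word 6: 'rarely'
  Word 7: 'hard'
  Word 8: 'small'
Total words: 8

8


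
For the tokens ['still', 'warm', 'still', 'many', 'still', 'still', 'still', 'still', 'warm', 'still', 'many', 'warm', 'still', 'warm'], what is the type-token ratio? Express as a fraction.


Tokens: 14
Unique types: ('many', 'still', 'warm') = 3
TTR = 3/14
Already in lowest terms.

3/14


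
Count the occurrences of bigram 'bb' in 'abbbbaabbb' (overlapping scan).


Scanning 'abbbbaabbb' for bigram 'bb':
  Position 0: 'ab' -> no
  Position 1: 'bb' -> MATCH
  Position 2: 'bb' -> MATCH
  Position 3: 'bb' -> MATCH
  Position 4: 'ba' -> no
  Position 5: 'aa' -> no
  Position 6: 'ab' -> no
  Position 7: 'bb' -> MATCH
  Position 8: 'bb' -> MATCH
Total matches: 5

5


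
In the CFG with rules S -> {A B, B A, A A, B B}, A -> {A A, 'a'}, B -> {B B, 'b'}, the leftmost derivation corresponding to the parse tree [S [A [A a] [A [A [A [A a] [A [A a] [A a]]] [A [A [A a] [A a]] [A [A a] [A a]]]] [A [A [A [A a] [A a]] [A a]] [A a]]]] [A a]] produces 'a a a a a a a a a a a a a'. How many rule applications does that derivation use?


Every bracketed nonterminal node [X ...] in the tree is produced by exactly one rule application.
Reading the tree off as a leftmost derivation:
  Step 1: S  =>  A A   (applied S -> A A)
  Step 2: A A  =>  A A A   (applied A -> A A)
  Step 3: A A A  =>  a A A   (applied A -> a)
  Step 4: a A A  =>  a A A A   (applied A -> A A)
  Step 5: a A A A  =>  a A A A A   (applied A -> A A)
  Step 6: a A A A A  =>  a A A A A A   (applied A -> A A)
  Step 7: a A A A A A  =>  a a A A A A   (applied A -> a)
  Step 8: a a A A A A  =>  a a A A A A A   (applied A -> A A)
  Step 9: a a A A A A A  =>  a a a A A A A   (applied A -> a)
  Step 10: a a a A A A A  =>  a a a a A A A   (applied A -> a)
  Step 11: a a a a A A A  =>  a a a a A A A A   (applied A -> A A)
  Step 12: a a a a A A A A  =>  a a a a A A A A A   (applied A -> A A)
  Step 13: a a a a A A A A A  =>  a a a a a A A A A   (applied A -> a)
  Step 14: a a a a a A A A A  =>  a a a a a a A A A   (applied A -> a)
  Step 15: a a a a a a A A A  =>  a a a a a a A A A A   (applied A -> A A)
  Step 16: a a a a a a A A A A  =>  a a a a a a a A A A   (applied A -> a)
  Step 17: a a a a a a a A A A  =>  a a a a a a a a A A   (applied A -> a)
  Step 18: a a a a a a a a A A  =>  a a a a a a a a A A A   (applied A -> A A)
  Step 19: a a a a a a a a A A A  =>  a a a a a a a a A A A A   (applied A -> A A)
  Step 20: a a a a a a a a A A A A  =>  a a a a a a a a A A A A A   (applied A -> A A)
  Step 21: a a a a a a a a A A A A A  =>  a a a a a a a a a A A A A   (applied A -> a)
  Step 22: a a a a a a a a a A A A A  =>  a a a a a a a a a a A A A   (applied A -> a)
  Step 23: a a a a a a a a a a A A A  =>  a a a a a a a a a a a A A   (applied A -> a)
  Step 24: a a a a a a a a a a a A A  =>  a a a a a a a a a a a a A   (applied A -> a)
  Step 25: a a a a a a a a a a a a A  =>  a a a a a a a a a a a a a   (applied A -> a)
Final yield: a a a a a a a a a a a a a
Total rewrite steps: 25

25


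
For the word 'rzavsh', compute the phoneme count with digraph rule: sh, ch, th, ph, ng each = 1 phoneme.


Parsing 'rzavsh' greedily, digraphs first:
  'r' -> consonant phoneme (phonemes so far: 1)
  'z' -> consonant phoneme (phonemes so far: 2)
  'a' -> vowel phoneme (phonemes so far: 3)
  'v' -> consonant phoneme (phonemes so far: 4)
  'sh' -> digraph (1 consonant phoneme) (phonemes so far: 5)
Total phonemes: 5

5


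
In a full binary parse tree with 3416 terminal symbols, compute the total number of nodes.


Leaf nodes (terminals): 3416
Internal nodes = n - 1 = 3416 - 1 = 3415
Total = leaves + internal = 3416 + 3415 = 6831

6831


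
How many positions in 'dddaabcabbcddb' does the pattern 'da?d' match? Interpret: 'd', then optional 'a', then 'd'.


Pattern: da?d means 'd', then optional 'a', then 'd'.
Scanning 'dddaabcabbcddb' position-by-position:
  Pos 0: window 'ddd' -> MATCH
  Pos 1: window 'dda' -> MATCH
  Pos 2: window 'daa' -> no
  Pos 3: window 'aab' -> no
  Pos 4: window 'abc' -> no
  Pos 5: window 'bca' -> no
  Pos 6: window 'cab' -> no
  Pos 7: window 'abb' -> no
  Pos 8: window 'bbc' -> no
  Pos 9: window 'bcd' -> no
  Pos 10: window 'cdd' -> no
  Pos 11: window 'ddb' -> MATCH
  Pos 12: window 'db' -> no
  Pos 13: window 'b' -> no
Total matches: 3

3


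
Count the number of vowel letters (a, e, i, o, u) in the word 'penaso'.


Scanning each character of 'penaso':
  Position 1: 'p' -> consonant (running count: 0)
  Position 2: 'e' -> vowel (running count: 1)
  Position 3: 'n' -> consonant (running count: 1)
  Position 4: 'a' -> vowel (running count: 2)
  Position 5: 's' -> consonant (running count: 2)
  Position 6: 'o' -> vowel (running count: 3)
Total vowels: 3

3


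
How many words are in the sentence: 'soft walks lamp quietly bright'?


Counting words by splitting on spaces:
  Word 1: 'soft'
  Word 2: 'walks'
  Word 3: 'lamp'
  Word 4: 'quietly'
  Word 5: 'bright'
Total words: 5

5


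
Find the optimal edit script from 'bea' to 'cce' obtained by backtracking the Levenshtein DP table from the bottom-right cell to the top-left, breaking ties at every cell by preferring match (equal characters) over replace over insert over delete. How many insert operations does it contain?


Edit distance = 3. Backtracking from cell (3, 3) with preference match > replace > insert > delete,
then listing the resulting alignment 'bea' -> 'cce' left to right:
  Step 1: replace b->c
  Step 2: replace e->c
  Step 3: replace a->e
Total insertions: 0

0


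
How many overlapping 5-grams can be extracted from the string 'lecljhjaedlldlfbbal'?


String 'lecljhjaedlldlfbbal' has length L = 19.
Number of overlapping n-grams = L - n + 1
Substituting: 19 - 5 + 1 = 15

15


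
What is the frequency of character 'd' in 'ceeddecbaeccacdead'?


Scanning 'ceeddecbaeccacdead' for 'd':
  Position 3: 'd' -> MATCH (count: 1)
  Position 4: 'd' -> MATCH (count: 2)
  Position 14: 'd' -> MATCH (count: 3)
  Position 17: 'd' -> MATCH (count: 4)
Total occurrences of 'd': 4

4


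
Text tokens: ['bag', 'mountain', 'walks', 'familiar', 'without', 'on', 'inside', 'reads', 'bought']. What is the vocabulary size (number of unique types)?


Listing all tokens and tracking unique types:
  Token 1: 'bag' -> NEW (unique so far: 1)
  Token 2: 'mountain' -> NEW (unique so far: 2)
  Token 3: 'walks' -> NEW (unique so far: 3)
  Token 4: 'familiar' -> NEW (unique so far: 4)
  Token 5: 'without' -> NEW (unique so far: 5)
  Token 6: 'on' -> NEW (unique so far: 6)
  Token 7: 'inside' -> NEW (unique so far: 7)
  Token 8: 'reads' -> NEW (unique so far: 8)
  Token 9: 'bought' -> NEW (unique so far: 9)
Unique types: ('bag', 'bought', 'familiar', 'inside', 'mountain', 'on', 'reads', 'walks', 'without')
Vocabulary size: 9

9


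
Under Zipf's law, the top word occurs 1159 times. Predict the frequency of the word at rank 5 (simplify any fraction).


Zipf's law: freq(rank) = f1 / rank
f1 = 1159, rank = 5
freq = 1159 / 5
GCD(1159, 5) = 1
Simplified: 1159/5

1159/5


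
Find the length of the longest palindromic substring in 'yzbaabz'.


Scanning 'yzbaabz' for palindromic substrings.
Substring at positions 1-6: 'zbaabz'.
Check: reverse('zbaabz') = 'zbaabz' -> palindrome confirmed.
Neighbouring characters ('y' / '-') break symmetry, so it cannot extend further.
No longer palindromic substring exists; longest length = 6

6


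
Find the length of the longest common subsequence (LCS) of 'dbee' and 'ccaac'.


DP table for LCS of 'dbee' and 'ccaac':
       c  c  a  a  c
    0  0  0  0  0  0
  d 0  0  0  0  0  0
  b 0  0  0  0  0  0
  e 0  0  0  0  0  0
  e 0  0  0  0  0  0
LCS length = 0

0


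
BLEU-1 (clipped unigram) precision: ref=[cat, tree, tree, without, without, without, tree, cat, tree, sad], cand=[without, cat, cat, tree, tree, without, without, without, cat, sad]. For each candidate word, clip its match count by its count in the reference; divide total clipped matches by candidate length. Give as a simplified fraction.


Reference word counts: {'cat': 2, 'sad': 1, 'tree': 4, 'without': 3}
Checking each candidate word (with clipping):
  'without' -> in reference (ref count 3, used 1/3) -> match (matches: 1)
  'cat' -> in reference (ref count 2, used 1/2) -> match (matches: 2)
  'cat' -> in reference (ref count 2, used 2/2) -> match (matches: 3)
  'tree' -> in reference (ref count 4, used 1/4) -> match (matches: 4)
  'tree' -> in reference (ref count 4, used 2/4) -> match (matches: 5)
  'without' -> in reference (ref count 3, used 2/3) -> match (matches: 6)
  'without' -> in reference (ref count 3, used 3/3) -> match (matches: 7)
  'without' -> ref count 3 already used up (3/3) -> clipped, no match (matches: 7)
  'cat' -> ref count 2 already used up (2/2) -> clipped, no match (matches: 7)
  'sad' -> in reference (ref count 1, used 1/1) -> match (matches: 8)
Clipped matches: 8, Candidate length: 10
Precision = 8/10 = 4/5

4/5


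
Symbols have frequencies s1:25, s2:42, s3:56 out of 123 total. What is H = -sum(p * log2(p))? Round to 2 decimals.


Computing entropy H = -sum(p_i * log2(p_i)):
  s1: p = 25/123 = 0.2033, -p*log2(p) = 0.4672
  s2: p = 42/123 = 0.3415, -p*log2(p) = 0.5293
  s3: p = 56/123 = 0.4553, -p*log2(p) = 0.5168
H = sum of terms = 1.5133
Rounded to 2 decimals: 1.51

1.51


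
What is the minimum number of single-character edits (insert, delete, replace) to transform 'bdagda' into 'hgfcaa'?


Building DP table for s1='bdagda' (len 6) and s2='hgfcaa' (len 6):
       h  g  f  c  a  a
    0  1  2  3  4  5  6
  b 1  1  2  3  4  5  6
  d 2  2  2  3  4  5  6
  a 3  3  3  3  4  4  5
  g 4  4  3  4  4  5  5
  d 5  5  4  4  5  5  6
  a 6  6  5  5  5  5  5
Edit distance = dp[6][6] = 5

5


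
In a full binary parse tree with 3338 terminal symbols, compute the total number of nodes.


Leaf nodes (terminals): 3338
Internal nodes = n - 1 = 3338 - 1 = 3337
Total = leaves + internal = 3338 + 3337 = 6675

6675


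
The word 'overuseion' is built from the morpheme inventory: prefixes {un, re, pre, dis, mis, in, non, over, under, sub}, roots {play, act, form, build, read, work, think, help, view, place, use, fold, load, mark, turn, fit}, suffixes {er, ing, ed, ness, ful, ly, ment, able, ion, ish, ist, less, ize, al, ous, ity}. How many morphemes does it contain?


Segmenting 'overuseion' against the inventory:
  'over' -> prefix (morpheme 1)
  'use' -> root (morpheme 2)
  'ion' -> suffix (morpheme 3)
Total morphemes: 3

3


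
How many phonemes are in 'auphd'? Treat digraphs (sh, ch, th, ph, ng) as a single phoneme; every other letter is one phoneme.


Parsing 'auphd' greedily, digraphs first:
  'a' -> vowel phoneme (phonemes so far: 1)
  'u' -> vowel phoneme (phonemes so far: 2)
  'ph' -> digraph (1 consonant phoneme) (phonemes so far: 3)
  'd' -> consonant phoneme (phonemes so far: 4)
Total phonemes: 4

4


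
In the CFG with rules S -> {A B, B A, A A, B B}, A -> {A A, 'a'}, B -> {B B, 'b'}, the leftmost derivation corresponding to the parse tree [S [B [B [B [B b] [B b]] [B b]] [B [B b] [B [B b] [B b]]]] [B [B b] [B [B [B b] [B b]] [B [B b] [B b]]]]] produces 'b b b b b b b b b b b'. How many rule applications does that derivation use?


Every bracketed nonterminal node [X ...] in the tree is produced by exactly one rule application.
Reading the tree off as a leftmost derivation:
  Step 1: S  =>  B B   (applied S -> B B)
  Step 2: B B  =>  B B B   (applied B -> B B)
  Step 3: B B B  =>  B B B B   (applied B -> B B)
  Step 4: B B B B  =>  B B B B B   (applied B -> B B)
  Step 5: B B B B B  =>  b B B B B   (applied B -> b)
  Step 6: b B B B B  =>  b b B B B   (applied B -> b)
  Step 7: b b B B B  =>  b b b B B   (applied B -> b)
  Step 8: b b b B B  =>  b b b B B B   (applied B -> B B)
  Step 9: b b b B B B  =>  b b b b B B   (applied B -> b)
  Step 10: b b b b B B  =>  b b b b B B B   (applied B -> B B)
  Step 11: b b b b B B B  =>  b b b b b B B   (applied B -> b)
  Step 12: b b b b b B B  =>  b b b b b b B   (applied B -> b)
  Step 13: b b b b b b B  =>  b b b b b b B B   (applied B -> B B)
  Step 14: b b b b b b B B  =>  b b b b b b b B   (applied B -> b)
  Step 15: b b b b b b b B  =>  b b b b b b b B B   (applied B -> B B)
  Step 16: b b b b b b b B B  =>  b b b b b b b B B B   (applied B -> B B)
  Step 17: b b b b b b b B B B  =>  b b b b b b b b B B   (applied B -> b)
  Step 18: b b b b b b b b B B  =>  b b b b b b b b b B   (applied B -> b)
  Step 19: b b b b b b b b b B  =>  b b b b b b b b b B B   (applied B -> B B)
  Step 20: b b b b b b b b b B B  =>  b b b b b b b b b b B   (applied B -> b)
  Step 21: b b b b b b b b b b B  =>  b b b b b b b b b b b   (applied B -> b)
Final yield: b b b b b b b b b b b
Total rewrite steps: 21

21


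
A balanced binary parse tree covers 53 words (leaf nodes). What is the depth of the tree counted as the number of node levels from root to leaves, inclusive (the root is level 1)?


In a balanced binary tree with n leaves the deepest leaf is ceil(log2(n)) edges below the root,
so counting node levels inclusive of root and leaves gives ceil(log2(n)) + 1 levels.
log2(53) = 5.7279
ceil(5.7279) = 6
levels = 6 + 1 = 7

7


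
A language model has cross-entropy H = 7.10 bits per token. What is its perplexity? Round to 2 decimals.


Perplexity formula: PP = 2^H
H = 7.10
PP = 2^7.10
Decompose: 2^7.10 = 2^7 * 2^0.10
2^7 = 128, 2^0.10 ~ 1.0717735
PP ~ 128 * 1.0717735 = 137.1870080
Rounded to 2 decimals: 137.19

137.19


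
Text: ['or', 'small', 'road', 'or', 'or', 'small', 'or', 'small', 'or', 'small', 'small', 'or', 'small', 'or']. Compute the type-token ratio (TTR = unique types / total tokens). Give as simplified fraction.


Tokens: 14
Unique types: ('or', 'road', 'small') = 3
TTR = 3/14
Already in lowest terms.

3/14


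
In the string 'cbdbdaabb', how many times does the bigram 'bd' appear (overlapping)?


Scanning 'cbdbdaabb' for bigram 'bd':
  Position 0: 'cb' -> no
  Position 1: 'bd' -> MATCH
  Position 2: 'db' -> no
  Position 3: 'bd' -> MATCH
  Position 4: 'da' -> no
  Position 5: 'aa' -> no
  Position 6: 'ab' -> no
  Position 7: 'bb' -> no
Total matches: 2

2


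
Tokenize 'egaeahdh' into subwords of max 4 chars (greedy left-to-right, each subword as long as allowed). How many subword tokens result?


'egaeahdh' has 8 characters.
Chunking with max size 4:
  Chunk 1: 'egae' (positions 0-3)
  Chunk 2: 'ahdh' (positions 4-7)
Total chunks: ceil(8 / 4) = 2

2


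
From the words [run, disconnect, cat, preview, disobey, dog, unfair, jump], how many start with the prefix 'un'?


Checking each word for prefix 'un':
  'run' -> no (count: 0)
  'disconnect' -> no (count: 0)
  'cat' -> no (count: 0)
  'preview' -> no (count: 0)
  'disobey' -> no (count: 0)
  'dog' -> no (count: 0)
  'unfair' -> YES, starts with 'un' (count: 1)
  'jump' -> no (count: 1)
Total with prefix 'un': 1

1


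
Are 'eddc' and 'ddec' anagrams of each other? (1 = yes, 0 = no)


Sort characters of 'eddc': 'cdde'
Sort characters of 'ddec': 'cdde'
Sorted forms match -> they ARE anagrams
Result: 1

1


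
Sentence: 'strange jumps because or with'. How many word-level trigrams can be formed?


Word trigrams from [5] words:
  Trigram 1: (strange jumps because)
  Trigram 2: (jumps because or)
  Trigram 3: (because or with)
Total word trigrams: 5 - 2 = 3

3


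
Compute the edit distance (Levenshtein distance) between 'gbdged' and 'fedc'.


Building DP table for s1='gbdged' (len 6) and s2='fedc' (len 4):
       f  e  d  c
    0  1  2  3  4
  g 1  1  2  3  4
  b 2  2  2  3  4
  d 3  3  3  2  3
  g 4  4  4  3  3
  e 5  5  4  4  4
  d 6  6  5  4  5
Edit distance = dp[6][4] = 5

5


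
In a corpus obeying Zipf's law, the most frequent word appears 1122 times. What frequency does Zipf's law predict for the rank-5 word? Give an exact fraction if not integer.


Zipf's law: freq(rank) = f1 / rank
f1 = 1122, rank = 5
freq = 1122 / 5
GCD(1122, 5) = 1
Simplified: 1122/5

1122/5


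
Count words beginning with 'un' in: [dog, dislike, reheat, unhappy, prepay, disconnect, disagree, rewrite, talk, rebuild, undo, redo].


Checking each word for prefix 'un':
  'dog' -> no (count: 0)
  'dislike' -> no (count: 0)
  'reheat' -> no (count: 0)
  'unhappy' -> YES, starts with 'un' (count: 1)
  'prepay' -> no (count: 1)
  'disconnect' -> no (count: 1)
  'disagree' -> no (count: 1)
  'rewrite' -> no (count: 1)
  'talk' -> no (count: 1)
  'rebuild' -> no (count: 1)
  'undo' -> YES, starts with 'un' (count: 2)
  'redo' -> no (count: 2)
Total with prefix 'un': 2

2


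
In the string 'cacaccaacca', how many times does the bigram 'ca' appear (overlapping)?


Scanning 'cacaccaacca' for bigram 'ca':
  Position 0: 'ca' -> MATCH
  Position 1: 'ac' -> no
  Position 2: 'ca' -> MATCH
  Position 3: 'ac' -> no
  Position 4: 'cc' -> no
  Position 5: 'ca' -> MATCH
  Position 6: 'aa' -> no
  Position 7: 'ac' -> no
  Position 8: 'cc' -> no
  Position 9: 'ca' -> MATCH
Total matches: 4

4


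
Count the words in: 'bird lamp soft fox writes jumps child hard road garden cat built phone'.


Counting words by splitting on spaces:
  Word 1: 'bird'
  Word 2: 'lamp'
  Word 3: 'soft'
  Word 4: 'fox'
  Word 5: 'writes'
  Word 6: 'jumps'
  Word 7: 'child'
  Word 8: 'hard'
  Word 9: 'road'
  Word 10: 'garden'
  Word 11: 'cat'
  Word 12: 'built'
  Word 13: 'phone'
Total words: 13

13


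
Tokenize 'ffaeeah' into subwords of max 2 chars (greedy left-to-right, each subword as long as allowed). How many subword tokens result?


'ffaeeah' has 7 characters.
Chunking with max size 2:
  Chunk 1: 'ff' (positions 0-1)
  Chunk 2: 'ae' (positions 2-3)
  Chunk 3: 'ea' (positions 4-5)
  Chunk 4: 'h' (positions 6-6)
Total chunks: ceil(7 / 2) = 4

4


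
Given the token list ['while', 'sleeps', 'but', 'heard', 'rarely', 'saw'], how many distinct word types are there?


Listing all tokens and tracking unique types:
  Token 1: 'while' -> NEW (unique so far: 1)
  Token 2: 'sleeps' -> NEW (unique so far: 2)
  Token 3: 'but' -> NEW (unique so far: 3)
  Token 4: 'heard' -> NEW (unique so far: 4)
  Token 5: 'rarely' -> NEW (unique so far: 5)
  Token 6: 'saw' -> NEW (unique so far: 6)
Unique types: ('but', 'heard', 'rarely', 'saw', 'sleeps', 'while')
Vocabulary size: 6

6


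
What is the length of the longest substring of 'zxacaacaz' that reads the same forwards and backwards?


Scanning 'zxacaacaz' for palindromic substrings.
Substring at positions 2-7: 'acaaca'.
Check: reverse('acaaca') = 'acaaca' -> palindrome confirmed.
Neighbouring characters ('x' / 'z') break symmetry, so it cannot extend further.
No longer palindromic substring exists; longest length = 6

6


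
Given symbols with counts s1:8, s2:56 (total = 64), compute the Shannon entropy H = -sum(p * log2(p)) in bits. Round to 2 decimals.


Computing entropy H = -sum(p_i * log2(p_i)):
  s1: p = 8/64 = 0.1250, -p*log2(p) = 0.3750
  s2: p = 56/64 = 0.8750, -p*log2(p) = 0.1686
H = sum of terms = 0.5436
Rounded to 2 decimals: 0.54

0.54


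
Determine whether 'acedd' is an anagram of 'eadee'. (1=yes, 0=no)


Sort characters of 'acedd': 'acdde'
Sort characters of 'eadee': 'adeee'
Sorted forms differ -> they are NOT anagrams
Result: 0

0


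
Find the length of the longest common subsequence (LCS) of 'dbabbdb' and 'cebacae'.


DP table for LCS of 'dbabbdb' and 'cebacae':
       c  e  b  a  c  a  e
    0  0  0  0  0  0  0  0
  d 0  0  0  0  0  0  0  0
  b 0  0  0  1  1  1  1  1
  a 0  0  0  1  2  2  2  2
  b 0  0  0  1  2  2  2  2
  b 0  0  0  1  2  2  2  2
  d 0  0  0  1  2  2  2  2
  b 0  0  0  1  2  2  2  2
LCS: 'ba'
LCS length = 2

2


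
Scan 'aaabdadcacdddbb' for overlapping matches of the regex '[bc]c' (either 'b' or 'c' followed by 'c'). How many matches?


Pattern: [bc]c means either 'b' or 'c' followed by 'c'.
Scanning 'aaabdadcacdddbb' position-by-position:
  Pos 0: window 'aa' -> no
  Pos 1: window 'aa' -> no
  Pos 2: window 'ab' -> no
  Pos 3: window 'bd' -> no
  Pos 4: window 'da' -> no
  Pos 5: window 'ad' -> no
  Pos 6: window 'dc' -> no
  Pos 7: window 'ca' -> no
  Pos 8: window 'ac' -> no
  Pos 9: window 'cd' -> no
  Pos 10: window 'dd' -> no
  Pos 11: window 'dd' -> no
  Pos 12: window 'db' -> no
  Pos 13: window 'bb' -> no
  Pos 14: window 'b' -> no
Total matches: 0

0


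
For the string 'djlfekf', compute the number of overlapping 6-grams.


String 'djlfekf' has length L = 7.
Number of overlapping n-grams = L - n + 1
Substituting: 7 - 6 + 1 = 2

2


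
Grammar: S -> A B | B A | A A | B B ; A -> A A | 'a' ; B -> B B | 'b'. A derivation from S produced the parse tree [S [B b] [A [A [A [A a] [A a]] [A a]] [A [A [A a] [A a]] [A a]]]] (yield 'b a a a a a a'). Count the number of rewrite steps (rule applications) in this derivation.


Every bracketed nonterminal node [X ...] in the tree is produced by exactly one rule application.
Reading the tree off as a leftmost derivation:
  Step 1: S  =>  B A   (applied S -> B A)
  Step 2: B A  =>  b A   (applied B -> b)
  Step 3: b A  =>  b A A   (applied A -> A A)
  Step 4: b A A  =>  b A A A   (applied A -> A A)
  Step 5: b A A A  =>  b A A A A   (applied A -> A A)
  Step 6: b A A A A  =>  b a A A A   (applied A -> a)
  Step 7: b a A A A  =>  b a a A A   (applied A -> a)
  Step 8: b a a A A  =>  b a a a A   (applied A -> a)
  Step 9: b a a a A  =>  b a a a A A   (applied A -> A A)
  Step 10: b a a a A A  =>  b a a a A A A   (applied A -> A A)
  Step 11: b a a a A A A  =>  b a a a a A A   (applied A -> a)
  Step 12: b a a a a A A  =>  b a a a a a A   (applied A -> a)
  Step 13: b a a a a a A  =>  b a a a a a a   (applied A -> a)
Final yield: b a a a a a a
Total rewrite steps: 13

13


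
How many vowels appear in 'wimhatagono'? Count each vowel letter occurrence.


Scanning each character of 'wimhatagono':
  Position 1: 'w' -> consonant (running count: 0)
  Position 2: 'i' -> vowel (running count: 1)
  Position 3: 'm' -> consonant (running count: 1)
  Position 4: 'h' -> consonant (running count: 1)
  Position 5: 'a' -> vowel (running count: 2)
  Position 6: 't' -> consonant (running count: 2)
  Position 7: 'a' -> vowel (running count: 3)
  Position 8: 'g' -> consonant (running count: 3)
  Position 9: 'o' -> vowel (running count: 4)
  Position 10: 'n' -> consonant (running count: 4)
  Position 11: 'o' -> vowel (running count: 5)
Total vowels: 5

5


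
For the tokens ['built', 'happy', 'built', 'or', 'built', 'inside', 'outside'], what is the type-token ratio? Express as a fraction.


Tokens: 7
Unique types: ('built', 'happy', 'inside', 'or', 'outside') = 5
TTR = 5/7
Already in lowest terms.

5/7


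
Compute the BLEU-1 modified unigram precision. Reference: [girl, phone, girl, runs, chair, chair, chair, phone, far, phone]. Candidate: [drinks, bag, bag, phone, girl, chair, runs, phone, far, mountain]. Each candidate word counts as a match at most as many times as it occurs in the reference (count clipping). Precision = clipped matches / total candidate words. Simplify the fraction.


Reference word counts: {'chair': 3, 'far': 1, 'girl': 2, 'phone': 3, 'runs': 1}
Checking each candidate word (with clipping):
  'drinks' -> not in reference -> no match (matches: 0)
  'bag' -> not in reference -> no match (matches: 0)
  'bag' -> not in reference -> no match (matches: 0)
  'phone' -> in reference (ref count 3, used 1/3) -> match (matches: 1)
  'girl' -> in reference (ref count 2, used 1/2) -> match (matches: 2)
  'chair' -> in reference (ref count 3, used 1/3) -> match (matches: 3)
  'runs' -> in reference (ref count 1, used 1/1) -> match (matches: 4)
  'phone' -> in reference (ref count 3, used 2/3) -> match (matches: 5)
  'far' -> in reference (ref count 1, used 1/1) -> match (matches: 6)
  'mountain' -> not in reference -> no match (matches: 6)
Clipped matches: 6, Candidate length: 10
Precision = 6/10 = 3/5

3/5


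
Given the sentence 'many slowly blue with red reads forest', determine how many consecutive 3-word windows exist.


Word trigrams from [7] words:
  Trigram 1: (many slowly blue)
  Trigram 2: (slowly blue with)
  Trigram 3: (blue with red)
  Trigram 4: (with red reads)
  Trigram 5: (red reads forest)
Total word trigrams: 7 - 2 = 5

5


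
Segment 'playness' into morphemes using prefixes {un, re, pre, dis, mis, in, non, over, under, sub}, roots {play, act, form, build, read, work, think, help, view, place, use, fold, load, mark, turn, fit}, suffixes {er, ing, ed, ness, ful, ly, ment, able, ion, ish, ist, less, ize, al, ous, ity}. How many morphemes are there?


Segmenting 'playness' against the inventory:
  'play' -> root (morpheme 1)
  'ness' -> suffix (morpheme 2)
Total morphemes: 2

2


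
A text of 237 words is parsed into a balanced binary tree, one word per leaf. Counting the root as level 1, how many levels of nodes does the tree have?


In a balanced binary tree with n leaves the deepest leaf is ceil(log2(n)) edges below the root,
so counting node levels inclusive of root and leaves gives ceil(log2(n)) + 1 levels.
log2(237) = 7.8887
ceil(7.8887) = 8
levels = 8 + 1 = 9

9


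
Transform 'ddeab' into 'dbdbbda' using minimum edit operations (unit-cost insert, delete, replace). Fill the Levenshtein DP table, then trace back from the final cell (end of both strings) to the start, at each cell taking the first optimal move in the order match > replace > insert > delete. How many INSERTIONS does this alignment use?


Edit distance = 5. Backtracking from cell (5, 7) with preference match > replace > insert > delete,
then listing the resulting alignment 'ddeab' -> 'dbdbbda' left to right:
  Step 1: keep 'd'
  Step 2: insert 'b' [insertion #1]
  Step 3: keep 'd'
  Step 4: insert 'b' [insertion #2]
  Step 5: replace e->b
  Step 6: replace a->d
  Step 7: replace b->a
Total insertions: 2

2


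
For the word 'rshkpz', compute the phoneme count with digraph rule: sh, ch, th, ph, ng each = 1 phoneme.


Parsing 'rshkpz' greedily, digraphs first:
  'r' -> consonant phoneme (phonemes so far: 1)
  'sh' -> digraph (1 consonant phoneme) (phonemes so far: 2)
  'k' -> consonant phoneme (phonemes so far: 3)
  'p' -> consonant phoneme (phonemes so far: 4)
  'z' -> consonant phoneme (phonemes so far: 5)
Total phonemes: 5

5


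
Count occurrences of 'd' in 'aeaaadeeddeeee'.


Scanning 'aeaaadeeddeeee' for 'd':
  Position 5: 'd' -> MATCH (count: 1)
  Position 8: 'd' -> MATCH (count: 2)
  Position 9: 'd' -> MATCH (count: 3)
Total occurrences of 'd': 3

3


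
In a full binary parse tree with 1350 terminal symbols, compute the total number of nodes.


Leaf nodes (terminals): 1350
Internal nodes = n - 1 = 1350 - 1 = 1349
Total = leaves + internal = 1350 + 1349 = 2699

2699


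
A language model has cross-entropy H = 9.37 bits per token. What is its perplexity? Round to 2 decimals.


Perplexity formula: PP = 2^H
H = 9.37
PP = 2^9.37
Decompose: 2^9.37 = 2^9 * 2^0.37
2^9 = 512, 2^0.37 ~ 1.2923528
PP ~ 512 * 1.2923528 = 661.6846336
Rounded to 2 decimals: 661.68

661.68


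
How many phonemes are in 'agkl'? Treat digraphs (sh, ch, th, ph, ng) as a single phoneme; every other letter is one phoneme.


Parsing 'agkl' greedily, digraphs first:
  'a' -> vowel phoneme (phonemes so far: 1)
  'g' -> consonant phoneme (phonemes so far: 2)
  'k' -> consonant phoneme (phonemes so far: 3)
  'l' -> consonant phoneme (phonemes so far: 4)
Total phonemes: 4

4


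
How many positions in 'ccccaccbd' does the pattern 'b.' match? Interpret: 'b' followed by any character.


Pattern: b. means 'b' followed by any character.
Scanning 'ccccaccbd' position-by-position:
  Pos 0: window 'cc' -> no
  Pos 1: window 'cc' -> no
  Pos 2: window 'cc' -> no
  Pos 3: window 'ca' -> no
  Pos 4: window 'ac' -> no
  Pos 5: window 'cc' -> no
  Pos 6: window 'cb' -> no
  Pos 7: window 'bd' -> MATCH
  Pos 8: window 'd' -> no
Total matches: 1

1


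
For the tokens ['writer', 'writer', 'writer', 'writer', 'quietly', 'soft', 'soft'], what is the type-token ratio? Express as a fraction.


Tokens: 7
Unique types: ('quietly', 'soft', 'writer') = 3
TTR = 3/7
Already in lowest terms.

3/7


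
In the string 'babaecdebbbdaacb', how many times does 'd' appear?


Scanning 'babaecdebbbdaacb' for 'd':
  Position 6: 'd' -> MATCH (count: 1)
  Position 11: 'd' -> MATCH (count: 2)
Total occurrences of 'd': 2

2


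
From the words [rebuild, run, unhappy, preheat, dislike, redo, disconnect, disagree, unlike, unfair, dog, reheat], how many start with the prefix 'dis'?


Checking each word for prefix 'dis':
  'rebuild' -> no (count: 0)
  'run' -> no (count: 0)
  'unhappy' -> no (count: 0)
  'preheat' -> no (count: 0)
  'dislike' -> YES, starts with 'dis' (count: 1)
  'redo' -> no (count: 1)
  'disconnect' -> YES, starts with 'dis' (count: 2)
  'disagree' -> YES, starts with 'dis' (count: 3)
  'unlike' -> no (count: 3)
  'unfair' -> no (count: 3)
  'dog' -> no (count: 3)
  'reheat' -> no (count: 3)
Total with prefix 'dis': 3

3


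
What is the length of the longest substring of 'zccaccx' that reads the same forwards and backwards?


Scanning 'zccaccx' for palindromic substrings.
Substring at positions 1-5: 'ccacc'.
Check: reverse('ccacc') = 'ccacc' -> palindrome confirmed.
Neighbouring characters ('z' / 'x') break symmetry, so it cannot extend further.
No longer palindromic substring exists; longest length = 5

5


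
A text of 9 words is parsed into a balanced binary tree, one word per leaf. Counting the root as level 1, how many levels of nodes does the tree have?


In a balanced binary tree with n leaves the deepest leaf is ceil(log2(n)) edges below the root,
so counting node levels inclusive of root and leaves gives ceil(log2(n)) + 1 levels.
log2(9) = 3.1699
ceil(3.1699) = 4
levels = 4 + 1 = 5

5


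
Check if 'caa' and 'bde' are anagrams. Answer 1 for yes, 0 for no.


Sort characters of 'caa': 'aac'
Sort characters of 'bde': 'bde'
Sorted forms differ -> they are NOT anagrams
Result: 0

0


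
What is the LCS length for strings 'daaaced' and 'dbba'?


DP table for LCS of 'daaaced' and 'dbba':
       d  b  b  a
    0  0  0  0  0
  d 0  1  1  1  1
  a 0  1  1  1  2
  a 0  1  1  1  2
  a 0  1  1  1  2
  c 0  1  1  1  2
  e 0  1  1  1  2
  d 0  1  1  1  2
LCS: 'da'
LCS length = 2

2


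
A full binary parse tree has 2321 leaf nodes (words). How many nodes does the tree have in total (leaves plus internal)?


Leaf nodes (terminals): 2321
Internal nodes = n - 1 = 2321 - 1 = 2320
Total = leaves + internal = 2321 + 2320 = 4641

4641


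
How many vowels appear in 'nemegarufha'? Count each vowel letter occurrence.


Scanning each character of 'nemegarufha':
  Position 1: 'n' -> consonant (running count: 0)
  Position 2: 'e' -> vowel (running count: 1)
  Position 3: 'm' -> consonant (running count: 1)
  Position 4: 'e' -> vowel (running count: 2)
  Position 5: 'g' -> consonant (running count: 2)
  Position 6: 'a' -> vowel (running count: 3)
  Position 7: 'r' -> consonant (running count: 3)
  Position 8: 'u' -> vowel (running count: 4)
  Position 9: 'f' -> consonant (running count: 4)
  Position 10: 'h' -> consonant (running count: 4)
  Position 11: 'a' -> vowel (running count: 5)
Total vowels: 5

5


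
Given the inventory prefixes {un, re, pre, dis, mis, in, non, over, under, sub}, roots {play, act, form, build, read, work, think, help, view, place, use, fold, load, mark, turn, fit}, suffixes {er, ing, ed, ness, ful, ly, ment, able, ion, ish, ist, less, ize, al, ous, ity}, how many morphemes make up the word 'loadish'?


Segmenting 'loadish' against the inventory:
  'load' -> root (morpheme 1)
  'ish' -> suffix (morpheme 2)
Total morphemes: 2

2


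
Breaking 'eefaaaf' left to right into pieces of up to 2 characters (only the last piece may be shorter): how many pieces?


'eefaaaf' has 7 characters.
Chunking with max size 2:
  Chunk 1: 'ee' (positions 0-1)
  Chunk 2: 'fa' (positions 2-3)
  Chunk 3: 'aa' (positions 4-5)
  Chunk 4: 'f' (positions 6-6)
Total chunks: ceil(7 / 2) = 4

4


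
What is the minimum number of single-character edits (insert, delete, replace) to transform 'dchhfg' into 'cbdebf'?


Building DP table for s1='dchhfg' (len 6) and s2='cbdebf' (len 6):
       c  b  d  e  b  f
    0  1  2  3  4  5  6
  d 1  1  2  2  3  4  5
  c 2  1  2  3  3  4  5
  h 3  2  2  3  4  4  5
  h 4  3  3  3  4  5  5
  f 5  4  4  4  4  5  5
  g 6  5  5  5  5  5  6
Edit distance = dp[6][6] = 6

6


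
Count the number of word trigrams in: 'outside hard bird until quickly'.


Word trigrams from [5] words:
  Trigram 1: (outside hard bird)
  Trigram 2: (hard bird until)
  Trigram 3: (bird until quickly)
Total word trigrams: 5 - 2 = 3

3


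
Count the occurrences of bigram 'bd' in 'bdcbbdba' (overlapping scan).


Scanning 'bdcbbdba' for bigram 'bd':
  Position 0: 'bd' -> MATCH
  Position 1: 'dc' -> no
  Position 2: 'cb' -> no
  Position 3: 'bb' -> no
  Position 4: 'bd' -> MATCH
  Position 5: 'db' -> no
  Position 6: 'ba' -> no
Total matches: 2

2


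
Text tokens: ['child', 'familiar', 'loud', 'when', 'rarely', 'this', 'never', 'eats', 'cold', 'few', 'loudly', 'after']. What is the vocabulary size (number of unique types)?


Listing all tokens and tracking unique types:
  Token 1: 'child' -> NEW (unique so far: 1)
  Token 2: 'familiar' -> NEW (unique so far: 2)
  Token 3: 'loud' -> NEW (unique so far: 3)
  Token 4: 'when' -> NEW (unique so far: 4)
  Token 5: 'rarely' -> NEW (unique so far: 5)
  Token 6: 'this' -> NEW (unique so far: 6)
  Token 7: 'never' -> NEW (unique so far: 7)
  Token 8: 'eats' -> NEW (unique so far: 8)
  Token 9: 'cold' -> NEW (unique so far: 9)
  Token 10: 'few' -> NEW (unique so far: 10)
  Token 11: 'loudly' -> NEW (unique so far: 11)
  Token 12: 'after' -> NEW (unique so far: 12)
Unique types: ('after', 'child', 'cold', 'eats', 'familiar', 'few', 'loud', 'loudly', 'never', 'rarely', 'this', 'when')
Vocabulary size: 12

12


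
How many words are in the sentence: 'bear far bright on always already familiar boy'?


Counting words by splitting on spaces:
  Word 1: 'bear'
  Word 2: 'far'
  Word 3: 'bright'
  Word 4: 'on'
  Word 5: 'always'
  Word 6: 'already'
  Word 7: 'familiar'
  Word 8: 'boy'
Total words: 8

8


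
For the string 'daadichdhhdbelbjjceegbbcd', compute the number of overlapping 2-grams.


String 'daadichdhhdbelbjjceegbbcd' has length L = 25.
Number of overlapping n-grams = L - n + 1
Substituting: 25 - 2 + 1 = 24

24


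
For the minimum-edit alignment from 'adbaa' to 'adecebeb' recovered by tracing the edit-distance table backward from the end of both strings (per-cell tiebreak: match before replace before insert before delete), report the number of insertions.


Edit distance = 5. Backtracking from cell (5, 8) with preference match > replace > insert > delete,
then listing the resulting alignment 'adbaa' -> 'adecebeb' left to right:
  Step 1: keep 'a'
  Step 2: keep 'd'
  Step 3: insert 'e' [insertion #1]
  Step 4: insert 'c' [insertion #2]
  Step 5: insert 'e' [insertion #3]
  Step 6: keep 'b'
  Step 7: replace a->e
  Step 8: replace a->b
Total insertions: 3

3


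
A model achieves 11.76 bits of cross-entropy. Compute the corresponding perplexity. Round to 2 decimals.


Perplexity formula: PP = 2^H
H = 11.76
PP = 2^11.76
Decompose: 2^11.76 = 2^11 * 2^0.76
2^11 = 2048, 2^0.76 ~ 1.6934906
PP ~ 2048 * 1.6934906 = 3468.2687488
Rounded to 2 decimals: 3468.27

3468.27


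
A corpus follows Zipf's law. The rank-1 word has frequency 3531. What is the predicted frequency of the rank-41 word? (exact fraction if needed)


Zipf's law: freq(rank) = f1 / rank
f1 = 3531, rank = 41
freq = 3531 / 41
GCD(3531, 41) = 1
Simplified: 3531/41

3531/41


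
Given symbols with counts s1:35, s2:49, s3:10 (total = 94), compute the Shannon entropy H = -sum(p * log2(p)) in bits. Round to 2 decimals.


Computing entropy H = -sum(p_i * log2(p_i)):
  s1: p = 35/94 = 0.3723, -p*log2(p) = 0.5307
  s2: p = 49/94 = 0.5213, -p*log2(p) = 0.4899
  s3: p = 10/94 = 0.1064, -p*log2(p) = 0.3439
H = sum of terms = 1.3645
Rounded to 2 decimals: 1.36

1.36


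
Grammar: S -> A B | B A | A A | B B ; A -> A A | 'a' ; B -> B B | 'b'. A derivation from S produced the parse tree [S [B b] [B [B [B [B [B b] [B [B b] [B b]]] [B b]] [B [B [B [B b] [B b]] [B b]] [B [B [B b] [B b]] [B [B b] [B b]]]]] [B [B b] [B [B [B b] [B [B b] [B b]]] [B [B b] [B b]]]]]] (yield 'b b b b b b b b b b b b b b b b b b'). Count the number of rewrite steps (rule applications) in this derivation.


Every bracketed nonterminal node [X ...] in the tree is produced by exactly one rule application.
Reading the tree off as a leftmost derivation:
  Step 1: S  =>  B B   (applied S -> B B)
  Step 2: B B  =>  b B   (applied B -> b)
  Step 3: b B  =>  b B B   (applied B -> B B)
  Step 4: b B B  =>  b B B B   (applied B -> B B)
  Step 5: b B B B  =>  b B B B B   (applied B -> B B)
  Step 6: b B B B B  =>  b B B B B B   (applied B -> B B)
  Step 7: b B B B B B  =>  b b B B B B   (applied B -> b)
  Step 8: b b B B B B  =>  b b B B B B B   (applied B -> B B)
  Step 9: b b B B B B B  =>  b b b B B B B   (applied B -> b)
  Step 10: b b b B B B B  =>  b b b b B B B   (applied B -> b)
  Step 11: b b b b B B B  =>  b b b b b B B   (applied B -> b)
  Step 12: b b b b b B B  =>  b b b b b B B B   (applied B -> B B)
  Step 13: b b b b b B B B  =>  b b b b b B B B B   (applied B -> B B)
  Step 14: b b b b b B B B B  =>  b b b b b B B B B B   (applied B -> B B)
  Step 15: b b b b b B B B B B  =>  b b b b b b B B B B   (applied B -> b)
  Step 16: b b b b b b B B B B  =>  b b b b b b b B B B   (applied B -> b)
  Step 17: b b b b b b b B B B  =>  b b b b b b b b B B   (applied B -> b)
  Step 18: b b b b b b b b B B  =>  b b b b b b b b B B B   (applied B -> B B)
  Step 19: b b b b b b b b B B B  =>  b b b b b b b b B B B B   (applied B -> B B)
  Step 20: b b b b b b b b B B B B  =>  b b b b b b b b b B B B   (applied B -> b)
  Step 21: b b b b b b b b b B B B  =>  b b b b b b b b b b B B   (applied B -> b)
  Step 22: b b b b b b b b b b B B  =>  b b b b b b b b b b B B B   (applied B -> B B)
  Step 23: b b b b b b b b b b B B B  =>  b b b b b b b b b b b B B   (applied B -> b)
  Step 24: b b b b b b b b b b b B B  =>  b b b b b b b b b b b b B   (applied B -> b)
  Step 25: b b b b b b b b b b b b B  =>  b b b b b b b b b b b b B B   (applied B -> B B)
  Step 26: b b b b b b b b b b b b B B  =>  b b b b b b b b b b b b b B   (applied B -> b)
  Step 27: b b b b b b b b b b b b b B  =>  b b b b b b b b b b b b b B B   (applied B -> B B)
  Step 28: b b b b b b b b b b b b b B B  =>  b b b b b b b b b b b b b B B B   (applied B -> B B)
  Step 29: b b b b b b b b b b b b b B B B  =>  b b b b b b b b b b b b b b B B   (applied B -> b)
  Step 30: b b b b b b b b b b b b b b B B  =>  b b b b b b b b b b b b b b B B B   (applied B -> B B)
  Step 31: b b b b b b b b b b b b b b B B B  =>  b b b b b b b b b b b b b b b B B   (applied B -> b)
  Step 32: b b b b b b b b b b b b b b b B B  =>  b b b b b b b b b b b b b b b b B   (applied B -> b)
  Step 33: b b b b b b b b b b b b b b b b B  =>  b b b b b b b b b b b b b b b b B B   (applied B -> B B)
  Step 34: b b b b b b b b b b b b b b b b B B  =>  b b b b b b b b b b b b b b b b b B   (applied B -> b)
  Step 35: b b b b b b b b b b b b b b b b b B  =>  b b b b b b b b b b b b b b b b b b   (applied B -> b)
Final yield: b b b b b b b b b b b b b b b b b b
Total rewrite steps: 35

35


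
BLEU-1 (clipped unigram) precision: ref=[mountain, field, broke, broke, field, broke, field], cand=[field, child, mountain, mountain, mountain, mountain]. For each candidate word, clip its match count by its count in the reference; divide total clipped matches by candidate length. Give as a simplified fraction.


Reference word counts: {'broke': 3, 'field': 3, 'mountain': 1}
Checking each candidate word (with clipping):
  'field' -> in reference (ref count 3, used 1/3) -> match (matches: 1)
  'child' -> not in reference -> no match (matches: 1)
  'mountain' -> in reference (ref count 1, used 1/1) -> match (matches: 2)
  'mountain' -> ref count 1 already used up (1/1) -> clipped, no match (matches: 2)
  'mountain' -> ref count 1 already used up (1/1) -> clipped, no match (matches: 2)
  'mountain' -> ref count 1 already used up (1/1) -> clipped, no match (matches: 2)
Clipped matches: 2, Candidate length: 6
Precision = 2/6 = 1/3

1/3
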